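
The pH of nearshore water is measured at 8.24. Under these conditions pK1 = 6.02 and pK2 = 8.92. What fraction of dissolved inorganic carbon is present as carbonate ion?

α₂ = 0.172

α₂ = 1 / (1 + [H⁺]/K2 + [H⁺]²/(K1K2)) = 1 / (1 + 10^+0.68 + 10^-1.54)
   = 1 / (1 + 4.7863 + 0.028840) = 1/5.8151 = 0.1720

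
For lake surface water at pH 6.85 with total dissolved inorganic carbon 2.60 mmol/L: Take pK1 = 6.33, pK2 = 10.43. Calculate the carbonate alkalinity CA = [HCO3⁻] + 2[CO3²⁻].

CA = 2.00 mmol/L

CA = [HCO3⁻] + 2[CO3²⁻] = (α₁ + 2α₂)·DIC
At pH 6.85: [H⁺]/K1 = 10^-0.52 = 0.30200, K2/[H⁺] = 10^-3.58 = 0.00026303
α₁ = 1/(1 + 0.30200 + 0.00026303) = 1/1.3023 = 0.7679; α₂ = α₁·K2/[H⁺] = 0.0002020
α₁ + 2α₂ = 0.7683
CA = 0.7683 × 2.60 = 2.00 mmol/L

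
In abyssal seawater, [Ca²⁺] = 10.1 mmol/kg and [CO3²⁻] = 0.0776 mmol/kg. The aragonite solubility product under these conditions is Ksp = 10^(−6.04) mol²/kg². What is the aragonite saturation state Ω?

Ksp = 10^(−6.04) = 9.120×10^-7
Ω = [Ca²⁺][CO3²⁻]/Ksp = (10.1×10^-3)(0.0776×10^-3) / 9.120×10^-7 = 0.859

Ω = 0.859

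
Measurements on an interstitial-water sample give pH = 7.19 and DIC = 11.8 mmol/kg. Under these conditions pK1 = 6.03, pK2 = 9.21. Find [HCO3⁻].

[HCO3⁻] = 10.9 mmol/kg

α₁ = 1 / (1 + [H⁺]/K1 + K2/[H⁺]) = 1 / (1 + 10^-1.16 + 10^-2.02)
   = 1 / (1 + 0.069183 + 0.0095499) = 1/1.0787 = 0.9270
[HCO3⁻] = α₁ × DIC = 0.9270 × 11.8 = 10.9 mmol/kg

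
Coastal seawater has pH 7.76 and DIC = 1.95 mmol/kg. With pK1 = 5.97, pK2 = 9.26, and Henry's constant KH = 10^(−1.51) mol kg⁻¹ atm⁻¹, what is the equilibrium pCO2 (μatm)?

pCO2 = 977 μatm

α₀ = 1 / (1 + K1/[H⁺] + K1K2/[H⁺]²) = 1 / (1 + 10^+1.79 + 10^+0.29)
   = 1 / (1 + 61.660 + 1.9498) = 1/64.609 = 0.01548
[CO2*] = α₀ × DIC = 0.01548 × 1.95 = 0.03018 mmol/kg
pCO2 = [CO2*]/KH = 3.018×10^-5 / 3.090×10^-2 = 977 μatm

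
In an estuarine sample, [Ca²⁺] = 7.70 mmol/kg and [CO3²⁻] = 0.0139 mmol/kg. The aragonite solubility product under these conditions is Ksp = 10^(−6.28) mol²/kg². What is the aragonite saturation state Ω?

Ksp = 10^(−6.28) = 5.248×10^-7
Ω = [Ca²⁺][CO3²⁻]/Ksp = (7.70×10^-3)(0.0139×10^-3) / 5.248×10^-7 = 0.204

Ω = 0.204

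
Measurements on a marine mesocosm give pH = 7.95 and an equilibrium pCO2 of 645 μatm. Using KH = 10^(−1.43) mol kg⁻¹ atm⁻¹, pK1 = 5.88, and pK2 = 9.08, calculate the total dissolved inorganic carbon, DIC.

[CO2*] = KH · pCO2 = 10^(−1.43) × 645×10^-6 = 2.396×10^-5 mol/kg
α₀ = 1/(1 + K1/[H⁺] + K1K2/[H⁺]²) = 1/(1 + 10^+2.07 + 10^+0.94) = 0.007862
DIC = [CO2*]/α₀ = 2.396×10^-5 / 0.007862 = 3.05 mmol/kg

DIC = 3.05 mmol/kg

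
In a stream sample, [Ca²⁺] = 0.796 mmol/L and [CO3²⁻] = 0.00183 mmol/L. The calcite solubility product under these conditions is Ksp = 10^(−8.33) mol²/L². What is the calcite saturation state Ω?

Ω = 0.311

Ksp = 10^(−8.33) = 4.677×10^-9
Ω = [Ca²⁺][CO3²⁻]/Ksp = (0.796×10^-3)(0.00183×10^-3) / 4.677×10^-9 = 0.311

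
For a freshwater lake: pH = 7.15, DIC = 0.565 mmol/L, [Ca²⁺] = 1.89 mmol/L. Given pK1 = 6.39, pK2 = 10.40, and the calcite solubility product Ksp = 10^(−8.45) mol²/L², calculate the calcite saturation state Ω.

Ω = 0.144

α₂ = 1 / (1 + [H⁺]/K2 + [H⁺]²/(K1K2)) = 1 / (1 + 10^+3.25 + 10^+2.49)
   = 1 / (1 + 1778.3 + 309.03) = 1/2088.3 = 0.0004789
[CO3²⁻] = α₂ × DIC = 0.0004789 × 0.565 = 0.0002706 mmol/L = 0.2706 μmol/L
Ksp = 10^(−8.45) = 3.548×10^-9
Ω = [Ca²⁺][CO3²⁻]/Ksp = (1.89×10^-3)(2.706×10^-7) / 3.548×10^-9 = 0.144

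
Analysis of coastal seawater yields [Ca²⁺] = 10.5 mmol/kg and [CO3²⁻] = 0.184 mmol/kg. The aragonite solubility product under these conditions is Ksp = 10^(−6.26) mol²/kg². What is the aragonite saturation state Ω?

Ksp = 10^(−6.26) = 5.495×10^-7
Ω = [Ca²⁺][CO3²⁻]/Ksp = (10.5×10^-3)(0.184×10^-3) / 5.495×10^-7 = 3.52

Ω = 3.52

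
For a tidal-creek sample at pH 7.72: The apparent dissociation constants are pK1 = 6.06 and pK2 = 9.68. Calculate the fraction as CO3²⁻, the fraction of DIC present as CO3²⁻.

α₂ = 0.0106

α₂ = 1 / (1 + [H⁺]/K2 + [H⁺]²/(K1K2)) = 1 / (1 + 10^+1.96 + 10^+0.30)
   = 1 / (1 + 91.201 + 1.9953) = 1/94.196 = 0.01062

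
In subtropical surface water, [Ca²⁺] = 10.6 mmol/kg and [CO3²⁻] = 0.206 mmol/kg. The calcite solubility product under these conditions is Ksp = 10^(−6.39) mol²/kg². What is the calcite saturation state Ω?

Ω = 5.36

Ksp = 10^(−6.39) = 4.074×10^-7
Ω = [Ca²⁺][CO3²⁻]/Ksp = (10.6×10^-3)(0.206×10^-3) / 4.074×10^-7 = 5.36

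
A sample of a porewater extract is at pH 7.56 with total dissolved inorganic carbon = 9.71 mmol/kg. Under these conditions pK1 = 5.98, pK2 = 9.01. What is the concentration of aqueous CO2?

α₀ = 1 / (1 + K1/[H⁺] + K1K2/[H⁺]²) = 1 / (1 + 10^+1.58 + 10^+0.13)
   = 1 / (1 + 38.019 + 1.3490) = 1/40.368 = 0.02477
[CO2*] = α₀ × DIC = 0.02477 × 9.71 = 0.241 mmol/kg

[CO2*] = 0.241 mmol/kg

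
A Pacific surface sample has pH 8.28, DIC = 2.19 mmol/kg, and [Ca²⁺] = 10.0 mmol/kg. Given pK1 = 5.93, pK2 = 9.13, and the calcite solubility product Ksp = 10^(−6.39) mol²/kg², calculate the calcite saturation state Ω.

Ω = 6.63

α₂ = 1 / (1 + [H⁺]/K2 + [H⁺]²/(K1K2)) = 1 / (1 + 10^+0.85 + 10^-1.50)
   = 1 / (1 + 7.0795 + 0.031623) = 1/8.1111 = 0.1233
[CO3²⁻] = α₂ × DIC = 0.1233 × 2.19 = 0.2700 mmol/kg
Ksp = 10^(−6.39) = 4.074×10^-7
Ω = [Ca²⁺][CO3²⁻]/Ksp = (10.0×10^-3)(2.700×10^-4) / 4.074×10^-7 = 6.63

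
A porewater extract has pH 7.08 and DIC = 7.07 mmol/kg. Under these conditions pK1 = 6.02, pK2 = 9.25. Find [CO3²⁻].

α₂ = 1 / (1 + [H⁺]/K2 + [H⁺]²/(K1K2)) = 1 / (1 + 10^+2.17 + 10^+1.11)
   = 1 / (1 + 147.91 + 12.882) = 1/161.79 = 0.006181
[CO3²⁻] = α₂ × DIC = 0.006181 × 7.07 = 0.0437 mmol/kg

[CO3²⁻] = 0.0437 mmol/kg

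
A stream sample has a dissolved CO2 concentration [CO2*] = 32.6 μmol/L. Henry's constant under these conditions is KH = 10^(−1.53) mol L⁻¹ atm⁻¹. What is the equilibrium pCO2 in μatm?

pCO2 = 1100 μatm

KH = 10^(−1.53) = 2.951×10^-2 mol L⁻¹ atm⁻¹
pCO2 = [CO2*]/KH = 32.6×10^-6 / 2.951×10^-2 = 1.10×10^-3 atm = 1100 μatm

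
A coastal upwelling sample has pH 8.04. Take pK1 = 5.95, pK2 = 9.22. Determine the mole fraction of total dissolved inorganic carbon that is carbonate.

α₂ = 1 / (1 + [H⁺]/K2 + [H⁺]²/(K1K2)) = 1 / (1 + 10^+1.18 + 10^-0.91)
   = 1 / (1 + 15.136 + 0.12303) = 1/16.259 = 0.06151

α₂ = 0.0615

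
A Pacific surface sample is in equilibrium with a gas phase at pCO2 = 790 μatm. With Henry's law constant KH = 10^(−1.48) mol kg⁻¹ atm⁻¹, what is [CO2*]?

[CO2*] = 26.2 μmol/kg

KH = 10^(−1.48) = 3.311×10^-2 mol kg⁻¹ atm⁻¹
[CO2*] = KH · pCO2 = 3.311×10^-2 × 790×10^-6 atm = 2.62×10^-5 mol/kg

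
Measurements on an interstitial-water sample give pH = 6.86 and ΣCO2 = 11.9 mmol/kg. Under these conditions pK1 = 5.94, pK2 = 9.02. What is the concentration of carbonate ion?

α₂ = 1 / (1 + [H⁺]/K2 + [H⁺]²/(K1K2)) = 1 / (1 + 10^+2.16 + 10^+1.24)
   = 1 / (1 + 144.54 + 17.378) = 1/162.92 = 0.006138
[CO3²⁻] = α₂ × DIC = 0.006138 × 11.9 = 0.0730 mmol/kg

[CO3²⁻] = 0.0730 mmol/kg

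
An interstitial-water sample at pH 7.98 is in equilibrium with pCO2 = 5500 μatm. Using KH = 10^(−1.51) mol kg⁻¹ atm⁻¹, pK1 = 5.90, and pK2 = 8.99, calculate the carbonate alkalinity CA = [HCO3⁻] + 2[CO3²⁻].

[CO2*] = KH · pCO2 = 10^(−1.51) × 5500×10^-6 = 1.700×10^-4 mol/kg
α₀ = 1/(1 + K1/[H⁺] + K1K2/[H⁺]²) = 1/(1 + 10^+2.08 + 10^+1.07) = 0.007520
DIC = [CO2*]/α₀ = 1.700×10^-4 / 0.007520 = 22.60 mmol/kg
CA = (α₁ + 2α₂)·DIC = (0.9041 + 2×0.08835) × 22.60 = 24.4 mmol/kg

CA = 24.4 mmol/kg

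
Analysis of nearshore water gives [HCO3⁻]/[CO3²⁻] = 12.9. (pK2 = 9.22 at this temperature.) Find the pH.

pH = 8.11

From K2 = [H⁺][CO3²⁻]/[HCO3⁻]:  pH = pK2 − log₁₀([HCO3⁻]/[CO3²⁻])
log₁₀(12.9) = +1.111
pH = 9.22 − (+1.111) = 8.11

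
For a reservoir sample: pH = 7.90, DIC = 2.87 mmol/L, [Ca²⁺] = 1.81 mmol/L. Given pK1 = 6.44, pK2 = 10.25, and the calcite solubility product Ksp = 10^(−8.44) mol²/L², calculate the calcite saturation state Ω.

α₂ = 1 / (1 + [H⁺]/K2 + [H⁺]²/(K1K2)) = 1 / (1 + 10^+2.35 + 10^+0.89)
   = 1 / (1 + 223.87 + 7.7625) = 1/232.63 = 0.004299
[CO3²⁻] = α₂ × DIC = 0.004299 × 2.87 = 0.01234 mmol/L = 12.34 μmol/L
Ksp = 10^(−8.44) = 3.631×10^-9
Ω = [Ca²⁺][CO3²⁻]/Ksp = (1.81×10^-3)(1.234×10^-5) / 3.631×10^-9 = 6.15

Ω = 6.15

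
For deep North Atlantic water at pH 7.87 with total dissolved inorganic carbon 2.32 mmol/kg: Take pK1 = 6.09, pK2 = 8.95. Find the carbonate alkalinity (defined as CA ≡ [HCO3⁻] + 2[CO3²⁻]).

CA = [HCO3⁻] + 2[CO3²⁻] = (α₁ + 2α₂)·DIC
At pH 7.87: [H⁺]/K1 = 10^-1.78 = 0.016596, K2/[H⁺] = 10^-1.08 = 0.083176
α₁ = 1/(1 + 0.016596 + 0.083176) = 1/1.0998 = 0.9093; α₂ = α₁·K2/[H⁺] = 0.07563
α₁ + 2α₂ = 1.0605
CA = 1.0605 × 2.32 = 2.46 mmol/kg

CA = 2.46 mmol/kg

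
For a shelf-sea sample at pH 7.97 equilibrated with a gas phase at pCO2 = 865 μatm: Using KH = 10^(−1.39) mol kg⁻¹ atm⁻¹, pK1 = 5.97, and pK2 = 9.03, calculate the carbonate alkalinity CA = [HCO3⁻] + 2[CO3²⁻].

[CO2*] = KH · pCO2 = 10^(−1.39) × 865×10^-6 = 3.524×10^-5 mol/kg
α₀ = 1/(1 + K1/[H⁺] + K1K2/[H⁺]²) = 1/(1 + 10^+2.00 + 10^+0.94) = 0.009115
DIC = [CO2*]/α₀ = 3.524×10^-5 / 0.009115 = 3.866 mmol/kg
CA = (α₁ + 2α₂)·DIC = (0.9115 + 2×0.07939) × 3.866 = 4.14 mmol/kg

CA = 4.14 mmol/kg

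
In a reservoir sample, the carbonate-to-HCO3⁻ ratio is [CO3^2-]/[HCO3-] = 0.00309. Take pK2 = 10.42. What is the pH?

pH = 7.91

From K2 = [H⁺][CO3^2-]/[HCO3-]:  pH = pK2 + log₁₀([CO3^2-]/[HCO3-])
log₁₀(0.00309) = -2.510
pH = 10.42 + (-2.510) = 7.91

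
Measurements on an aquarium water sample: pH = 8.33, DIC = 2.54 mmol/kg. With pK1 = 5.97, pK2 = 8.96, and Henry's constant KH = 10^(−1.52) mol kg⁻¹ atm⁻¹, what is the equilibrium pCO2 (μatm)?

pCO2 = 296 μatm

α₀ = 1 / (1 + K1/[H⁺] + K1K2/[H⁺]²) = 1 / (1 + 10^+2.36 + 10^+1.73)
   = 1 / (1 + 229.09 + 53.703) = 1/283.79 = 0.003524
[CO2*] = α₀ × DIC = 0.003524 × 2.54 = 0.008950 mmol/kg = 8.950 μmol/kg
pCO2 = [CO2*]/KH = 8.950×10^-6 / 3.020×10^-2 = 296 μatm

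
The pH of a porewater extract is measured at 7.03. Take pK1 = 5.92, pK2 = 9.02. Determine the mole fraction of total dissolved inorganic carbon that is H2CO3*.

α₀ = 0.0714

α₀ = 1 / (1 + K1/[H⁺] + K1K2/[H⁺]²) = 1 / (1 + 10^+1.11 + 10^-0.88)
   = 1 / (1 + 12.882 + 0.13183) = 1/14.014 = 0.07136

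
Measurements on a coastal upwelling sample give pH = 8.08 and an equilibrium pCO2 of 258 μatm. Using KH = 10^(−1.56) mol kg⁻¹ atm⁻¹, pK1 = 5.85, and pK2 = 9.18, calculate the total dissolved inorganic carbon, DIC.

DIC = 1.31 mmol/kg

[CO2*] = KH · pCO2 = 10^(−1.56) × 258×10^-6 = 7.106×10^-6 mol/kg
α₀ = 1/(1 + K1/[H⁺] + K1K2/[H⁺]²) = 1/(1 + 10^+2.23 + 10^+1.13) = 0.005426
DIC = [CO2*]/α₀ = 7.106×10^-6 / 0.005426 = 1.31 mmol/kg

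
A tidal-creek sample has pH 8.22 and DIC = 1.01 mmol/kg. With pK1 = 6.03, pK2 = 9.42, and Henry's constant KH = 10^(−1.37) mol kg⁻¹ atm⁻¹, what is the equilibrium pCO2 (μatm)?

pCO2 = 143 μatm

α₀ = 1 / (1 + K1/[H⁺] + K1K2/[H⁺]²) = 1 / (1 + 10^+2.19 + 10^+0.99)
   = 1 / (1 + 154.88 + 9.7724) = 1/165.65 = 0.006037
[CO2*] = α₀ × DIC = 0.006037 × 1.01 = 0.006097 mmol/kg = 6.097 μmol/kg
pCO2 = [CO2*]/KH = 6.097×10^-6 / 4.266×10^-2 = 143 μatm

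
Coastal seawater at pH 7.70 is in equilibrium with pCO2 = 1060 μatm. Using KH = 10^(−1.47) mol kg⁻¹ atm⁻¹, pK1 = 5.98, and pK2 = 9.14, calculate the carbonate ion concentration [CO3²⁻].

[CO3²⁻] = 0.0684 mmol/kg

[CO2*] = KH · pCO2 = 10^(−1.47) × 1060×10^-6 = 3.592×10^-5 mol/kg
α₀ = 1/(1 + K1/[H⁺] + K1K2/[H⁺]²) = 1/(1 + 10^+1.72 + 10^+0.28) = 0.01806
DIC = [CO2*]/α₀ = 3.592×10^-5 / 0.01806 = 1.989 mmol/kg
[CO3²⁻] = α₂·DIC; α₂ = 0.03440, so [CO3²⁻] = 0.03440 × 1.989 = 0.0684 mmol/kg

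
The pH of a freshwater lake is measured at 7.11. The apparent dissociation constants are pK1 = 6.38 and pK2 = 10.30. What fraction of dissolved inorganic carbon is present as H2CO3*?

α₀ = 0.157

α₀ = 1 / (1 + K1/[H⁺] + K1K2/[H⁺]²) = 1 / (1 + 10^+0.73 + 10^-2.46)
   = 1 / (1 + 5.3703 + 0.0034674) = 1/6.3738 = 0.1569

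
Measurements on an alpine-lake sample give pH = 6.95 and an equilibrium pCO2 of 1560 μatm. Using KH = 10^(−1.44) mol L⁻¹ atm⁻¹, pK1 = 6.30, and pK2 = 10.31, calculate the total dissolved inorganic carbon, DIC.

[CO2*] = KH · pCO2 = 10^(−1.44) × 1560×10^-6 = 5.664×10^-5 mol/L
α₀ = 1/(1 + K1/[H⁺] + K1K2/[H⁺]²) = 1/(1 + 10^+0.65 + 10^-2.71) = 0.1829
DIC = [CO2*]/α₀ = 5.664×10^-5 / 0.1829 = 0.310 mmol/L

DIC = 0.310 mmol/L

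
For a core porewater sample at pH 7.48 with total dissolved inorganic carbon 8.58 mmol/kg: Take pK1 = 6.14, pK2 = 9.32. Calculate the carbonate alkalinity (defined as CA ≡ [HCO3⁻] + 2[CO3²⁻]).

CA = [HCO3⁻] + 2[CO3²⁻] = (α₁ + 2α₂)·DIC
At pH 7.48: [H⁺]/K1 = 10^-1.34 = 0.045709, K2/[H⁺] = 10^-1.84 = 0.014454
α₁ = 1/(1 + 0.045709 + 0.014454) = 1/1.0602 = 0.9433; α₂ = α₁·K2/[H⁺] = 0.01363
α₁ + 2α₂ = 0.9705
CA = 0.9705 × 8.58 = 8.33 mmol/kg

CA = 8.33 mmol/kg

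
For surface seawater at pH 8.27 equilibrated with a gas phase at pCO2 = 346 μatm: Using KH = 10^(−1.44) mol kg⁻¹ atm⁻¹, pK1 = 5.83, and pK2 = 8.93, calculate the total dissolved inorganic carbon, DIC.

DIC = 4.23 mmol/kg

[CO2*] = KH · pCO2 = 10^(−1.44) × 346×10^-6 = 1.256×10^-5 mol/kg
α₀ = 1/(1 + K1/[H⁺] + K1K2/[H⁺]²) = 1/(1 + 10^+2.44 + 10^+1.78) = 0.002970
DIC = [CO2*]/α₀ = 1.256×10^-5 / 0.002970 = 4.23 mmol/kg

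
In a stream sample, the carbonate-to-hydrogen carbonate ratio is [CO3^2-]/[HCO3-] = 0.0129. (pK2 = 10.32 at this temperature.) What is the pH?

pH = 8.43

From K2 = [H⁺][CO3^2-]/[HCO3-]:  pH = pK2 + log₁₀([CO3^2-]/[HCO3-])
log₁₀(0.0129) = -1.889
pH = 10.32 + (-1.889) = 8.43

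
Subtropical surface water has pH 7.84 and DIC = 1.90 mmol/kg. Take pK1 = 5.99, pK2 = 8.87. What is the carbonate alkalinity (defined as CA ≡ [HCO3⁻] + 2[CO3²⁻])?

CA = 2.04 mmol/kg

CA = [HCO3⁻] + 2[CO3²⁻] = (α₁ + 2α₂)·DIC
At pH 7.84: [H⁺]/K1 = 10^-1.85 = 0.014125, K2/[H⁺] = 10^-1.03 = 0.093325
α₁ = 1/(1 + 0.014125 + 0.093325) = 1/1.1075 = 0.9030; α₂ = α₁·K2/[H⁺] = 0.08427
α₁ + 2α₂ = 1.0715
CA = 1.0715 × 1.90 = 2.04 mmol/kg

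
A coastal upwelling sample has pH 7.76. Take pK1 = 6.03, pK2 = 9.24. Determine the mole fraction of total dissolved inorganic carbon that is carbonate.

α₂ = 1 / (1 + [H⁺]/K2 + [H⁺]²/(K1K2)) = 1 / (1 + 10^+1.48 + 10^-0.25)
   = 1 / (1 + 30.200 + 0.56234) = 1/31.762 = 0.03148

α₂ = 0.0315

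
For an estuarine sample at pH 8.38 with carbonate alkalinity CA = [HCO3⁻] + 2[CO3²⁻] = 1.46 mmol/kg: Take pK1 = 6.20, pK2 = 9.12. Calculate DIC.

DIC = 1.27 mmol/kg

CA = [HCO3⁻] + 2[CO3²⁻] = (α₁ + 2α₂)·DIC
At pH 8.38: [H⁺]/K1 = 10^-2.18 = 0.0066069, K2/[H⁺] = 10^-0.74 = 0.18197
α₁ = 1/(1 + 0.0066069 + 0.18197) = 1/1.1886 = 0.8413; α₂ = α₁·K2/[H⁺] = 0.1531
α₁ + 2α₂ = 1.1475
DIC = CA / (α₁ + 2α₂) = 1.46 / 1.1475 = 1.27 mmol/kg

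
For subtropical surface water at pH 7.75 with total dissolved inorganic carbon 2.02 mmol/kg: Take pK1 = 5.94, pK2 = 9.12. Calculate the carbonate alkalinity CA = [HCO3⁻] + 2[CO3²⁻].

CA = [HCO3⁻] + 2[CO3²⁻] = (α₁ + 2α₂)·DIC
At pH 7.75: [H⁺]/K1 = 10^-1.81 = 0.015488, K2/[H⁺] = 10^-1.37 = 0.042658
α₁ = 1/(1 + 0.015488 + 0.042658) = 1/1.0581 = 0.9450; α₂ = α₁·K2/[H⁺] = 0.04031
α₁ + 2α₂ = 1.0257
CA = 1.0257 × 2.02 = 2.07 mmol/kg

CA = 2.07 mmol/kg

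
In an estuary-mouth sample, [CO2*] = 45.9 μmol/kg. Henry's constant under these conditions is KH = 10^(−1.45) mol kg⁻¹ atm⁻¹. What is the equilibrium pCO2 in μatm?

KH = 10^(−1.45) = 3.548×10^-2 mol kg⁻¹ atm⁻¹
pCO2 = [CO2*]/KH = 45.9×10^-6 / 3.548×10^-2 = 1.29×10^-3 atm = 1290 μatm

pCO2 = 1290 μatm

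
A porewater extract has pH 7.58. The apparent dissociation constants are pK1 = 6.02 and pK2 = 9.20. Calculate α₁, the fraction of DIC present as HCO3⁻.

α₁ = 0.951

α₁ = 1 / (1 + [H⁺]/K1 + K2/[H⁺]) = 1 / (1 + 10^-1.56 + 10^-1.62)
   = 1 / (1 + 0.027542 + 0.023988) = 1/1.0515 = 0.9510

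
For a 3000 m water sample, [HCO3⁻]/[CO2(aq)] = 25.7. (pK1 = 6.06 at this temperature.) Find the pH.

pH = 7.47

From K1 = [H⁺][HCO3⁻]/[CO2(aq)]:  pH = pK1 + log₁₀([HCO3⁻]/[CO2(aq)])
log₁₀(25.7) = +1.410
pH = 6.06 + (+1.410) = 7.47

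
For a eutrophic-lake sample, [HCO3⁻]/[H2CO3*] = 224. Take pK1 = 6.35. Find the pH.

pH = 8.70

From K1 = [H⁺][HCO3⁻]/[H2CO3*]:  pH = pK1 + log₁₀([HCO3⁻]/[H2CO3*])
log₁₀(224) = +2.350
pH = 6.35 + (+2.350) = 8.70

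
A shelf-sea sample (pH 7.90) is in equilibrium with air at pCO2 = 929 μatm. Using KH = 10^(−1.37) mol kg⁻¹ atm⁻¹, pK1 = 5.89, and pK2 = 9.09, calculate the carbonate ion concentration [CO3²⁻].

[CO2*] = KH · pCO2 = 10^(−1.37) × 929×10^-6 = 3.963×10^-5 mol/kg
α₀ = 1/(1 + K1/[H⁺] + K1K2/[H⁺]²) = 1/(1 + 10^+2.01 + 10^+0.82) = 0.009096
DIC = [CO2*]/α₀ = 3.963×10^-5 / 0.009096 = 4.357 mmol/kg
[CO3²⁻] = α₂·DIC; α₂ = 0.06010, so [CO3²⁻] = 0.06010 × 4.357 = 0.262 mmol/kg

[CO3²⁻] = 0.262 mmol/kg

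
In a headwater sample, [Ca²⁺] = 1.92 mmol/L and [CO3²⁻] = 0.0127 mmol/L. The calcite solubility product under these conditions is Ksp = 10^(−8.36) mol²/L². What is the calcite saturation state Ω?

Ksp = 10^(−8.36) = 4.365×10^-9
Ω = [Ca²⁺][CO3²⁻]/Ksp = (1.92×10^-3)(0.0127×10^-3) / 4.365×10^-9 = 5.59

Ω = 5.59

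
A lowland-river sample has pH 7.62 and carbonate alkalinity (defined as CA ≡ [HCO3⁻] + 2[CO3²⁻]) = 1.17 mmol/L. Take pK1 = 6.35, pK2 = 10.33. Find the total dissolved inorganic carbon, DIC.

CA = [HCO3⁻] + 2[CO3²⁻] = (α₁ + 2α₂)·DIC
At pH 7.62: [H⁺]/K1 = 10^-1.27 = 0.053703, K2/[H⁺] = 10^-2.71 = 0.0019498
α₁ = 1/(1 + 0.053703 + 0.0019498) = 1/1.0557 = 0.9473; α₂ = α₁·K2/[H⁺] = 0.001847
α₁ + 2α₂ = 0.9510
DIC = CA / (α₁ + 2α₂) = 1.17 / 0.9510 = 1.23 mmol/L

DIC = 1.23 mmol/L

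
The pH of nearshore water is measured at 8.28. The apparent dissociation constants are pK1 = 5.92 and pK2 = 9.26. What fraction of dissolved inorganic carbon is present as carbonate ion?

α₂ = 0.0944

α₂ = 1 / (1 + [H⁺]/K2 + [H⁺]²/(K1K2)) = 1 / (1 + 10^+0.98 + 10^-1.38)
   = 1 / (1 + 9.5499 + 0.041687) = 1/10.592 = 0.09441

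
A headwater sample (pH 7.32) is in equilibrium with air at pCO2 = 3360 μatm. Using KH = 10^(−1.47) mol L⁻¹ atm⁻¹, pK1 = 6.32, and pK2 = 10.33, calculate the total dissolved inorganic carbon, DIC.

[CO2*] = KH · pCO2 = 10^(−1.47) × 3360×10^-6 = 1.139×10^-4 mol/L
α₀ = 1/(1 + K1/[H⁺] + K1K2/[H⁺]²) = 1/(1 + 10^+1.00 + 10^-2.01) = 0.09083
DIC = [CO2*]/α₀ = 1.139×10^-4 / 0.09083 = 1.25 mmol/L

DIC = 1.25 mmol/L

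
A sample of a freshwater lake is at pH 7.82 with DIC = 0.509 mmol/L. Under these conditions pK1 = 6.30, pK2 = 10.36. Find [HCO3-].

α₁ = 1 / (1 + [H⁺]/K1 + K2/[H⁺]) = 1 / (1 + 10^-1.52 + 10^-2.54)
   = 1 / (1 + 0.030200 + 0.0028840) = 1/1.0331 = 0.9680
[HCO3⁻] = α₁ × DIC = 0.9680 × 0.509 = 0.493 mmol/L

[HCO3⁻] = 0.493 mmol/L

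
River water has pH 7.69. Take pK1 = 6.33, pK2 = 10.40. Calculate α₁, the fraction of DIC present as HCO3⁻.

α₁ = 1 / (1 + [H⁺]/K1 + K2/[H⁺]) = 1 / (1 + 10^-1.36 + 10^-2.71)
   = 1 / (1 + 0.043652 + 0.0019498) = 1/1.0456 = 0.9564

α₁ = 0.956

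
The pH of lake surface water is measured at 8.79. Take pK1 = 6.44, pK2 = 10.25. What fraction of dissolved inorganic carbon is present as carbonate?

α₂ = 1 / (1 + [H⁺]/K2 + [H⁺]²/(K1K2)) = 1 / (1 + 10^+1.46 + 10^-0.89)
   = 1 / (1 + 28.840 + 0.12882) = 1/29.969 = 0.03337

α₂ = 0.0334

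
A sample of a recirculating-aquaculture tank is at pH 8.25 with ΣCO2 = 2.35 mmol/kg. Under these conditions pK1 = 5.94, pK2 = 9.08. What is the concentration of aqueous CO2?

[CO2*] = 9.98 μmol/kg

α₀ = 1 / (1 + K1/[H⁺] + K1K2/[H⁺]²) = 1 / (1 + 10^+2.31 + 10^+1.48)
   = 1 / (1 + 204.17 + 30.200) = 1/235.37 = 0.004249
[CO2*] = α₀ × DIC = 0.004249 × 2.35 = 0.00998 mmol/kg = 9.98 μmol/kg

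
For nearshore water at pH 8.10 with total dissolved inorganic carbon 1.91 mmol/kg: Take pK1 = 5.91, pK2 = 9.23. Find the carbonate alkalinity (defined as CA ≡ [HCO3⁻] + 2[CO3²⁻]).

CA = [HCO3⁻] + 2[CO3²⁻] = (α₁ + 2α₂)·DIC
At pH 8.10: [H⁺]/K1 = 10^-2.19 = 0.0064565, K2/[H⁺] = 10^-1.13 = 0.074131
α₁ = 1/(1 + 0.0064565 + 0.074131) = 1/1.0806 = 0.9254; α₂ = α₁·K2/[H⁺] = 0.06860
α₁ + 2α₂ = 1.0626
CA = 1.0626 × 1.91 = 2.03 mmol/kg

CA = 2.03 mmol/kg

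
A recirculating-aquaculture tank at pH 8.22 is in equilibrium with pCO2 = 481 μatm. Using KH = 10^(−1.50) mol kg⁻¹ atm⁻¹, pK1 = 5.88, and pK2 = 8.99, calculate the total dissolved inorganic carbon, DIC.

DIC = 3.91 mmol/kg

[CO2*] = KH · pCO2 = 10^(−1.50) × 481×10^-6 = 1.521×10^-5 mol/kg
α₀ = 1/(1 + K1/[H⁺] + K1K2/[H⁺]²) = 1/(1 + 10^+2.34 + 10^+1.57) = 0.003892
DIC = [CO2*]/α₀ = 1.521×10^-5 / 0.003892 = 3.91 mmol/kg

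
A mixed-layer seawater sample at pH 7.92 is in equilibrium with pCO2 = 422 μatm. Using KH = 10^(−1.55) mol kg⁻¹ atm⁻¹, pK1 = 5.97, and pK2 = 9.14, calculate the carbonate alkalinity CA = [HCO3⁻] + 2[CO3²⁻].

[CO2*] = KH · pCO2 = 10^(−1.55) × 422×10^-6 = 1.189×10^-5 mol/kg
α₀ = 1/(1 + K1/[H⁺] + K1K2/[H⁺]²) = 1/(1 + 10^+1.95 + 10^+0.73) = 0.01047
DIC = [CO2*]/α₀ = 1.189×10^-5 / 0.01047 = 1.136 mmol/kg
CA = (α₁ + 2α₂)·DIC = (0.9333 + 2×0.05624) × 1.136 = 1.19 mmol/kg

CA = 1.19 mmol/kg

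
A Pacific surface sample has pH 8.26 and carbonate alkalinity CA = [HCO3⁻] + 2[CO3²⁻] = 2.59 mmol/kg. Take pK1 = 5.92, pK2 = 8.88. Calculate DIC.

DIC = 2.18 mmol/kg

CA = [HCO3⁻] + 2[CO3²⁻] = (α₁ + 2α₂)·DIC
At pH 8.26: [H⁺]/K1 = 10^-2.34 = 0.0045709, K2/[H⁺] = 10^-0.62 = 0.23988
α₁ = 1/(1 + 0.0045709 + 0.23988) = 1/1.2445 = 0.8036; α₂ = α₁·K2/[H⁺] = 0.1928
α₁ + 2α₂ = 1.1891
DIC = CA / (α₁ + 2α₂) = 2.59 / 1.1891 = 2.18 mmol/kg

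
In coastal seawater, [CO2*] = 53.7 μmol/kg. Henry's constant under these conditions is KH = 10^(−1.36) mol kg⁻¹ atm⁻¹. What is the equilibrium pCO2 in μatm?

KH = 10^(−1.36) = 4.365×10^-2 mol kg⁻¹ atm⁻¹
pCO2 = [CO2*]/KH = 53.7×10^-6 / 4.365×10^-2 = 1.23×10^-3 atm = 1230 μatm

pCO2 = 1230 μatm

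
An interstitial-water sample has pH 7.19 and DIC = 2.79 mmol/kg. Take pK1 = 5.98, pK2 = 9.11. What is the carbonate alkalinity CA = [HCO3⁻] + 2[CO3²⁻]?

CA = 2.66 mmol/kg

CA = [HCO3⁻] + 2[CO3²⁻] = (α₁ + 2α₂)·DIC
At pH 7.19: [H⁺]/K1 = 10^-1.21 = 0.061660, K2/[H⁺] = 10^-1.92 = 0.012023
α₁ = 1/(1 + 0.061660 + 0.012023) = 1/1.0737 = 0.9314; α₂ = α₁·K2/[H⁺] = 0.01120
α₁ + 2α₂ = 0.9538
CA = 0.9538 × 2.79 = 2.66 mmol/kg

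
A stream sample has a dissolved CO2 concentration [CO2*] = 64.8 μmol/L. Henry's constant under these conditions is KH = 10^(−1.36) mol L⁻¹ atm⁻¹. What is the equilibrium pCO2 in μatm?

KH = 10^(−1.36) = 4.365×10^-2 mol L⁻¹ atm⁻¹
pCO2 = [CO2*]/KH = 64.8×10^-6 / 4.365×10^-2 = 1.48×10^-3 atm = 1480 μatm

pCO2 = 1480 μatm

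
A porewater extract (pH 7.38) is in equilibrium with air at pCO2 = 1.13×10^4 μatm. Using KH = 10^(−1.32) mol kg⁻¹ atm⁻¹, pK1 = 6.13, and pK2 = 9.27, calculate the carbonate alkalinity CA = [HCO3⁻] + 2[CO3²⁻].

CA = 9.87 mmol/kg

[CO2*] = KH · pCO2 = 10^(−1.32) × 1.13×10^4×10^-6 = 5.409×10^-4 mol/kg
α₀ = 1/(1 + K1/[H⁺] + K1K2/[H⁺]²) = 1/(1 + 10^+1.25 + 10^-0.64) = 0.05260
DIC = [CO2*]/α₀ = 5.409×10^-4 / 0.05260 = 10.28 mmol/kg
CA = (α₁ + 2α₂)·DIC = (0.9354 + 2×0.01205) × 10.28 = 9.87 mmol/kg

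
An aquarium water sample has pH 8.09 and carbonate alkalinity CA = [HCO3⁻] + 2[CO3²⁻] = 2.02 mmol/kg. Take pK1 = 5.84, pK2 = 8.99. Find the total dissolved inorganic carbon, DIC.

DIC = 1.83 mmol/kg

CA = [HCO3⁻] + 2[CO3²⁻] = (α₁ + 2α₂)·DIC
At pH 8.09: [H⁺]/K1 = 10^-2.25 = 0.0056234, K2/[H⁺] = 10^-0.90 = 0.12589
α₁ = 1/(1 + 0.0056234 + 0.12589) = 1/1.1315 = 0.8838; α₂ = α₁·K2/[H⁺] = 0.1113
α₁ + 2α₂ = 1.1063
DIC = CA / (α₁ + 2α₂) = 2.02 / 1.1063 = 1.83 mmol/kg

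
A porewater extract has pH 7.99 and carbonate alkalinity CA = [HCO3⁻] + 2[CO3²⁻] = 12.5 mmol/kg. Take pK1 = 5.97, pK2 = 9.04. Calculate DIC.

CA = [HCO3⁻] + 2[CO3²⁻] = (α₁ + 2α₂)·DIC
At pH 7.99: [H⁺]/K1 = 10^-2.02 = 0.0095499, K2/[H⁺] = 10^-1.05 = 0.089125
α₁ = 1/(1 + 0.0095499 + 0.089125) = 1/1.0987 = 0.9102; α₂ = α₁·K2/[H⁺] = 0.08112
α₁ + 2α₂ = 1.0724
DIC = CA / (α₁ + 2α₂) = 12.5 / 1.0724 = 11.7 mmol/kg

DIC = 11.7 mmol/kg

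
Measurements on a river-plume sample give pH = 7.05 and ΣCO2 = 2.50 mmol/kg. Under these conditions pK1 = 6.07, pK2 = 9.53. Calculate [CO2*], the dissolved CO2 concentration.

α₀ = 1 / (1 + K1/[H⁺] + K1K2/[H⁺]²) = 1 / (1 + 10^+0.98 + 10^-1.50)
   = 1 / (1 + 9.5499 + 0.031623) = 1/10.582 = 0.09450
[CO2*] = α₀ × DIC = 0.09450 × 2.50 = 0.236 mmol/kg

[CO2*] = 0.236 mmol/kg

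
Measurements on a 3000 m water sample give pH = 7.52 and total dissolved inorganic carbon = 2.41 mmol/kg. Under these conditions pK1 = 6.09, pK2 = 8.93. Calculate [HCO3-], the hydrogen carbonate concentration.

α₁ = 1 / (1 + [H⁺]/K1 + K2/[H⁺]) = 1 / (1 + 10^-1.43 + 10^-1.41)
   = 1 / (1 + 0.037154 + 0.038905) = 1/1.0761 = 0.9293
[HCO3⁻] = α₁ × DIC = 0.9293 × 2.41 = 2.24 mmol/kg

[HCO3⁻] = 2.24 mmol/kg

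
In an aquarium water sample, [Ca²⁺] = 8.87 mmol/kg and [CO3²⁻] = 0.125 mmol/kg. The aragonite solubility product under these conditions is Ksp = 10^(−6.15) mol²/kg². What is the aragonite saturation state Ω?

Ω = 1.57

Ksp = 10^(−6.15) = 7.079×10^-7
Ω = [Ca²⁺][CO3²⁻]/Ksp = (8.87×10^-3)(0.125×10^-3) / 7.079×10^-7 = 1.57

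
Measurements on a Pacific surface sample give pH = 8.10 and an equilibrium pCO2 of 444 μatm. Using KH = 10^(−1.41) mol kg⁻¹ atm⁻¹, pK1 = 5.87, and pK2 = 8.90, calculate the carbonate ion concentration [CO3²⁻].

[CO3²⁻] = 0.465 mmol/kg

[CO2*] = KH · pCO2 = 10^(−1.41) × 444×10^-6 = 1.727×10^-5 mol/kg
α₀ = 1/(1 + K1/[H⁺] + K1K2/[H⁺]²) = 1/(1 + 10^+2.23 + 10^+1.43) = 0.005057
DIC = [CO2*]/α₀ = 1.727×10^-5 / 0.005057 = 3.416 mmol/kg
[CO3²⁻] = α₂·DIC; α₂ = 0.1361, so [CO3²⁻] = 0.1361 × 3.416 = 0.465 mmol/kg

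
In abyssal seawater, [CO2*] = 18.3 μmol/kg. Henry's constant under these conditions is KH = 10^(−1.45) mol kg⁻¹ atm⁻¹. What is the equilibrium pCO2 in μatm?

pCO2 = 516 μatm

KH = 10^(−1.45) = 3.548×10^-2 mol kg⁻¹ atm⁻¹
pCO2 = [CO2*]/KH = 18.3×10^-6 / 3.548×10^-2 = 5.16×10^-4 atm = 516 μatm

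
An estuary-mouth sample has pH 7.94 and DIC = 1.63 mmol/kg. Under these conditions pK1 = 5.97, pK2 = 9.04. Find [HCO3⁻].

[HCO3⁻] = 1.50 mmol/kg

α₁ = 1 / (1 + [H⁺]/K1 + K2/[H⁺]) = 1 / (1 + 10^-1.97 + 10^-1.10)
   = 1 / (1 + 0.010715 + 0.079433) = 1/1.0901 = 0.9173
[HCO3⁻] = α₁ × DIC = 0.9173 × 1.63 = 1.50 mmol/kg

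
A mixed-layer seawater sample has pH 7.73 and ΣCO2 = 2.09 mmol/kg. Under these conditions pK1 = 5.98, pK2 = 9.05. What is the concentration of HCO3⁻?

[HCO3⁻] = 1.96 mmol/kg

α₁ = 1 / (1 + [H⁺]/K1 + K2/[H⁺]) = 1 / (1 + 10^-1.75 + 10^-1.32)
   = 1 / (1 + 0.017783 + 0.047863) = 1/1.0656 = 0.9384
[HCO3⁻] = α₁ × DIC = 0.9384 × 2.09 = 1.96 mmol/kg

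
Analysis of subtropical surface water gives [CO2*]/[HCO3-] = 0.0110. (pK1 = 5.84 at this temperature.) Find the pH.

From K1 = [H⁺][HCO3-]/[CO2*]:  pH = pK1 − log₁₀([CO2*]/[HCO3-])
log₁₀(0.0110) = -1.959
pH = 5.84 − (-1.959) = 7.80

pH = 7.80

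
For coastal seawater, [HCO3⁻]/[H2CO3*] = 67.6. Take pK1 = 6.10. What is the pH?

pH = 7.93

From K1 = [H⁺][HCO3⁻]/[H2CO3*]:  pH = pK1 + log₁₀([HCO3⁻]/[H2CO3*])
log₁₀(67.6) = +1.830
pH = 6.10 + (+1.830) = 7.93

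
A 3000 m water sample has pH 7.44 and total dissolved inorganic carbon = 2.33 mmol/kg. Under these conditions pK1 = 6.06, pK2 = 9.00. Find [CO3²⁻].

α₂ = 1 / (1 + [H⁺]/K2 + [H⁺]²/(K1K2)) = 1 / (1 + 10^+1.56 + 10^+0.18)
   = 1 / (1 + 36.308 + 1.5136) = 1/38.821 = 0.02576
[CO3²⁻] = α₂ × DIC = 0.02576 × 2.33 = 0.0600 mmol/kg

[CO3²⁻] = 0.0600 mmol/kg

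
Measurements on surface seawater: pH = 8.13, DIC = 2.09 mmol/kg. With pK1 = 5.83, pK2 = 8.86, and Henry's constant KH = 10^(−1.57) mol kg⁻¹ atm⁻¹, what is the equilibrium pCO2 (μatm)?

pCO2 = 327 μatm

α₀ = 1 / (1 + K1/[H⁺] + K1K2/[H⁺]²) = 1 / (1 + 10^+2.30 + 10^+1.57)
   = 1 / (1 + 199.53 + 37.154) = 1/237.68 = 0.004207
[CO2*] = α₀ × DIC = 0.004207 × 2.09 = 0.008793 mmol/kg = 8.793 μmol/kg
pCO2 = [CO2*]/KH = 8.793×10^-6 / 2.692×10^-2 = 327 μatm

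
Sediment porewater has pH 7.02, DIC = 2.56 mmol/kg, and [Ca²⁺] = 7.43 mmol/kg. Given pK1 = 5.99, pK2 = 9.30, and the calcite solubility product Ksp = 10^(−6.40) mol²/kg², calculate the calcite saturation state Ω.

Ω = 0.228

α₂ = 1 / (1 + [H⁺]/K2 + [H⁺]²/(K1K2)) = 1 / (1 + 10^+2.28 + 10^+1.25)
   = 1 / (1 + 190.55 + 17.783) = 1/209.33 = 0.004777
[CO3²⁻] = α₂ × DIC = 0.004777 × 2.56 = 0.01223 mmol/kg = 12.23 μmol/kg
Ksp = 10^(−6.40) = 3.981×10^-7
Ω = [Ca²⁺][CO3²⁻]/Ksp = (7.43×10^-3)(1.223×10^-5) / 3.981×10^-7 = 0.228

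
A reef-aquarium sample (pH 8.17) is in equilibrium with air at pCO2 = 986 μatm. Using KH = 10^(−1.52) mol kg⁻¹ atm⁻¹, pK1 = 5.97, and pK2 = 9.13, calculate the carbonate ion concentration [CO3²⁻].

[CO2*] = KH · pCO2 = 10^(−1.52) × 986×10^-6 = 2.978×10^-5 mol/kg
α₀ = 1/(1 + K1/[H⁺] + K1K2/[H⁺]²) = 1/(1 + 10^+2.20 + 10^+1.24) = 0.005654
DIC = [CO2*]/α₀ = 2.978×10^-5 / 0.005654 = 5.267 mmol/kg
[CO3²⁻] = α₂·DIC; α₂ = 0.09825, so [CO3²⁻] = 0.09825 × 5.267 = 0.517 mmol/kg

[CO3²⁻] = 0.517 mmol/kg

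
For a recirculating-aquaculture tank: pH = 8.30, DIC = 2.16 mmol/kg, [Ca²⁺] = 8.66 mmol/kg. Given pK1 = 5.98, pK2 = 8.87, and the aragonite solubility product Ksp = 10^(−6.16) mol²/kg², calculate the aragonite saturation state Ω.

Ω = 5.71

α₂ = 1 / (1 + [H⁺]/K2 + [H⁺]²/(K1K2)) = 1 / (1 + 10^+0.57 + 10^-1.75)
   = 1 / (1 + 3.7154 + 0.017783) = 1/4.7331 = 0.2113
[CO3²⁻] = α₂ × DIC = 0.2113 × 2.16 = 0.4564 mmol/kg
Ksp = 10^(−6.16) = 6.918×10^-7
Ω = [Ca²⁺][CO3²⁻]/Ksp = (8.66×10^-3)(4.564×10^-4) / 6.918×10^-7 = 5.71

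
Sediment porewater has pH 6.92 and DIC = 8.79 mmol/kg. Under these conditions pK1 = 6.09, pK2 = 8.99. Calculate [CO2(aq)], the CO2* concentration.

α₀ = 1 / (1 + K1/[H⁺] + K1K2/[H⁺]²) = 1 / (1 + 10^+0.83 + 10^-1.24)
   = 1 / (1 + 6.7608 + 0.057544) = 1/7.8184 = 0.1279
[CO2*] = α₀ × DIC = 0.1279 × 8.79 = 1.12 mmol/kg

[CO2*] = 1.12 mmol/kg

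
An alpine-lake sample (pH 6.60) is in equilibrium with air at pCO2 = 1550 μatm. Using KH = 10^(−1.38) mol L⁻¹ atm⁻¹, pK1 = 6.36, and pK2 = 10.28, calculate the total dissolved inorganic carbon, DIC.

DIC = 0.177 mmol/L

[CO2*] = KH · pCO2 = 10^(−1.38) × 1550×10^-6 = 6.461×10^-5 mol/L
α₀ = 1/(1 + K1/[H⁺] + K1K2/[H⁺]²) = 1/(1 + 10^+0.24 + 10^-3.44) = 0.3652
DIC = [CO2*]/α₀ = 6.461×10^-5 / 0.3652 = 0.177 mmol/L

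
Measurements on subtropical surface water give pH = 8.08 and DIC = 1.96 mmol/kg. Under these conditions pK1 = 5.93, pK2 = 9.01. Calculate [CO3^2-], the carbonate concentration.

[CO3²⁻] = 0.205 mmol/kg

α₂ = 1 / (1 + [H⁺]/K2 + [H⁺]²/(K1K2)) = 1 / (1 + 10^+0.93 + 10^-1.22)
   = 1 / (1 + 8.5114 + 0.060256) = 1/9.5716 = 0.1045
[CO3²⁻] = α₂ × DIC = 0.1045 × 1.96 = 0.205 mmol/kg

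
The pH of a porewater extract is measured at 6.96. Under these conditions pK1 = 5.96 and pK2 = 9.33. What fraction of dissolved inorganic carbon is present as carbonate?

α₂ = 1 / (1 + [H⁺]/K2 + [H⁺]²/(K1K2)) = 1 / (1 + 10^+2.37 + 10^+1.37)
   = 1 / (1 + 234.42 + 23.442) = 1/258.87 = 0.003863

α₂ = 0.00386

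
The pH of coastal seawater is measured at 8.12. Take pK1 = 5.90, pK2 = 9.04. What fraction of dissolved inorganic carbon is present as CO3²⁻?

α₂ = 1 / (1 + [H⁺]/K2 + [H⁺]²/(K1K2)) = 1 / (1 + 10^+0.92 + 10^-1.30)
   = 1 / (1 + 8.3176 + 0.050119) = 1/9.3678 = 0.1067

α₂ = 0.107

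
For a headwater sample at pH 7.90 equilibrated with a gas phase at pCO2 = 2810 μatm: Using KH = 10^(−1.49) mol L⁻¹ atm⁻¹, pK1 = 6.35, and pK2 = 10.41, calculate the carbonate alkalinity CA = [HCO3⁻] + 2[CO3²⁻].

[CO2*] = KH · pCO2 = 10^(−1.49) × 2810×10^-6 = 9.093×10^-5 mol/L
α₀ = 1/(1 + K1/[H⁺] + K1K2/[H⁺]²) = 1/(1 + 10^+1.55 + 10^-0.96) = 0.02733
DIC = [CO2*]/α₀ = 9.093×10^-5 / 0.02733 = 3.327 mmol/L
CA = (α₁ + 2α₂)·DIC = (0.9697 + 2×0.002997) × 3.327 = 3.25 mmol/L

CA = 3.25 mmol/L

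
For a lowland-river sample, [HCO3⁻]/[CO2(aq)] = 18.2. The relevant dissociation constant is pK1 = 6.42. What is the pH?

From K1 = [H⁺][HCO3⁻]/[CO2(aq)]:  pH = pK1 + log₁₀([HCO3⁻]/[CO2(aq)])
log₁₀(18.2) = +1.260
pH = 6.42 + (+1.260) = 7.68

pH = 7.68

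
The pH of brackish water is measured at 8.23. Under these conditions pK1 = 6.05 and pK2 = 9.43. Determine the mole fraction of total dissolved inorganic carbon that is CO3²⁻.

α₂ = 1 / (1 + [H⁺]/K2 + [H⁺]²/(K1K2)) = 1 / (1 + 10^+1.20 + 10^-0.98)
   = 1 / (1 + 15.849 + 0.10471) = 1/16.954 = 0.05898

α₂ = 0.0590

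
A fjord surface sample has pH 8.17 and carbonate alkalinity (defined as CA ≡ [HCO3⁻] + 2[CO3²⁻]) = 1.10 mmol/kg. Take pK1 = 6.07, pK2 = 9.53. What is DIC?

DIC = 1.06 mmol/kg

CA = [HCO3⁻] + 2[CO3²⁻] = (α₁ + 2α₂)·DIC
At pH 8.17: [H⁺]/K1 = 10^-2.10 = 0.0079433, K2/[H⁺] = 10^-1.36 = 0.043652
α₁ = 1/(1 + 0.0079433 + 0.043652) = 1/1.0516 = 0.9509; α₂ = α₁·K2/[H⁺] = 0.04151
α₁ + 2α₂ = 1.0340
DIC = CA / (α₁ + 2α₂) = 1.10 / 1.0340 = 1.06 mmol/kg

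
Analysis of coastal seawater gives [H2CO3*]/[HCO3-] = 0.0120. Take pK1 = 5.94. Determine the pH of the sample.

From K1 = [H⁺][HCO3-]/[H2CO3*]:  pH = pK1 − log₁₀([H2CO3*]/[HCO3-])
log₁₀(0.0120) = -1.921
pH = 5.94 − (-1.921) = 7.86

pH = 7.86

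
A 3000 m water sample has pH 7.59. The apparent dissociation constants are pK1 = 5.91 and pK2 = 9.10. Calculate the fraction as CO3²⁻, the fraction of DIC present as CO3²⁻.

α₂ = 1 / (1 + [H⁺]/K2 + [H⁺]²/(K1K2)) = 1 / (1 + 10^+1.51 + 10^-0.17)
   = 1 / (1 + 32.359 + 0.67608) = 1/34.035 = 0.02938

α₂ = 0.0294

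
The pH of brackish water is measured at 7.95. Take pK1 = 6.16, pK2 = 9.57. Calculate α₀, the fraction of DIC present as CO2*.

α₀ = 1 / (1 + K1/[H⁺] + K1K2/[H⁺]²) = 1 / (1 + 10^+1.79 + 10^+0.17)
   = 1 / (1 + 61.660 + 1.4791) = 1/64.139 = 0.01559

α₀ = 0.0156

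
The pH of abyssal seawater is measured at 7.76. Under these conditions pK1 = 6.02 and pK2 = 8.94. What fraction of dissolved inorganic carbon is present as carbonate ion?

α₂ = 1 / (1 + [H⁺]/K2 + [H⁺]²/(K1K2)) = 1 / (1 + 10^+1.18 + 10^-0.56)
   = 1 / (1 + 15.136 + 0.27542) = 1/16.411 = 0.06093

α₂ = 0.0609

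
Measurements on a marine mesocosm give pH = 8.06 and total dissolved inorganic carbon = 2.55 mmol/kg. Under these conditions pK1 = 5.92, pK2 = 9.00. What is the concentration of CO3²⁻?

[CO3²⁻] = 0.261 mmol/kg

α₂ = 1 / (1 + [H⁺]/K2 + [H⁺]²/(K1K2)) = 1 / (1 + 10^+0.94 + 10^-1.20)
   = 1 / (1 + 8.7096 + 0.063096) = 1/9.7727 = 0.1023
[CO3²⁻] = α₂ × DIC = 0.1023 × 2.55 = 0.261 mmol/kg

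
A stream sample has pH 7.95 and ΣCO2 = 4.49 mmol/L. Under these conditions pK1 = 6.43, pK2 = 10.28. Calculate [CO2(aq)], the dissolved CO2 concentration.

α₀ = 1 / (1 + K1/[H⁺] + K1K2/[H⁺]²) = 1 / (1 + 10^+1.52 + 10^-0.81)
   = 1 / (1 + 33.113 + 0.15488) = 1/34.268 = 0.02918
[CO2*] = α₀ × DIC = 0.02918 × 4.49 = 0.131 mmol/L

[CO2*] = 0.131 mmol/L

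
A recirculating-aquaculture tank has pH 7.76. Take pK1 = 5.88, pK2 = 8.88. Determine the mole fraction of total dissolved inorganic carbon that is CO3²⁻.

α₂ = 1 / (1 + [H⁺]/K2 + [H⁺]²/(K1K2)) = 1 / (1 + 10^+1.12 + 10^-0.76)
   = 1 / (1 + 13.183 + 0.17378) = 1/14.356 = 0.06966

α₂ = 0.0697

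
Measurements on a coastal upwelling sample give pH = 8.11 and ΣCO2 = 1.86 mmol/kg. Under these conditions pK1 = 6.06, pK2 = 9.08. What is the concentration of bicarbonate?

α₁ = 1 / (1 + [H⁺]/K1 + K2/[H⁺]) = 1 / (1 + 10^-2.05 + 10^-0.97)
   = 1 / (1 + 0.0089125 + 0.10715) = 1/1.1161 = 0.8960
[HCO3⁻] = α₁ × DIC = 0.8960 × 1.86 = 1.67 mmol/kg

[HCO3⁻] = 1.67 mmol/kg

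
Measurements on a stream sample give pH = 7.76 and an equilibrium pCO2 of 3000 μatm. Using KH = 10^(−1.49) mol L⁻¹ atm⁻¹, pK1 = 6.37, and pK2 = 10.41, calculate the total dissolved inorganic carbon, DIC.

[CO2*] = KH · pCO2 = 10^(−1.49) × 3000×10^-6 = 9.708×10^-5 mol/L
α₀ = 1/(1 + K1/[H⁺] + K1K2/[H⁺]²) = 1/(1 + 10^+1.39 + 10^-1.26) = 0.03906
DIC = [CO2*]/α₀ = 9.708×10^-5 / 0.03906 = 2.49 mmol/L

DIC = 2.49 mmol/L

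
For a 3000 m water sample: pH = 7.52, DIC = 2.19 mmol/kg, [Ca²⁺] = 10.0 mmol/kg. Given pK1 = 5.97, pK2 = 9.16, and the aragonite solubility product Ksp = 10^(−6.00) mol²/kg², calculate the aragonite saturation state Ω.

α₂ = 1 / (1 + [H⁺]/K2 + [H⁺]²/(K1K2)) = 1 / (1 + 10^+1.64 + 10^+0.09)
   = 1 / (1 + 43.652 + 1.2303) = 1/45.882 = 0.02180
[CO3²⁻] = α₂ × DIC = 0.02180 × 2.19 = 0.04773 mmol/kg
Ksp = 10^(−6.00) = 1.000×10^-6
Ω = [Ca²⁺][CO3²⁻]/Ksp = (10.0×10^-3)(4.773×10^-5) / 1.000×10^-6 = 0.477

Ω = 0.477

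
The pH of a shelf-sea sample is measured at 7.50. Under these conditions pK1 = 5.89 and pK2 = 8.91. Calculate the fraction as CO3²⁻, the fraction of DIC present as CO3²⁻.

α₂ = 1 / (1 + [H⁺]/K2 + [H⁺]²/(K1K2)) = 1 / (1 + 10^+1.41 + 10^-0.20)
   = 1 / (1 + 25.704 + 0.63096) = 1/27.335 = 0.03658

α₂ = 0.0366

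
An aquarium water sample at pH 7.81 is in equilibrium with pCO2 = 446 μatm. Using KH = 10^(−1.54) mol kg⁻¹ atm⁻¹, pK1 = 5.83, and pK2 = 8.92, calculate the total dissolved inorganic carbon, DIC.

[CO2*] = KH · pCO2 = 10^(−1.54) × 446×10^-6 = 1.286×10^-5 mol/kg
α₀ = 1/(1 + K1/[H⁺] + K1K2/[H⁺]²) = 1/(1 + 10^+1.98 + 10^+0.87) = 0.009623
DIC = [CO2*]/α₀ = 1.286×10^-5 / 0.009623 = 1.34 mmol/kg

DIC = 1.34 mmol/kg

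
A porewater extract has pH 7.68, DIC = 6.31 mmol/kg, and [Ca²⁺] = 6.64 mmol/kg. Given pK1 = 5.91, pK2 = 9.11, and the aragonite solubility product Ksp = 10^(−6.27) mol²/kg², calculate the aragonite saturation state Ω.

Ω = 2.75

α₂ = 1 / (1 + [H⁺]/K2 + [H⁺]²/(K1K2)) = 1 / (1 + 10^+1.43 + 10^-0.34)
   = 1 / (1 + 26.915 + 0.45709) = 1/28.372 = 0.03525
[CO3²⁻] = α₂ × DIC = 0.03525 × 6.31 = 0.2224 mmol/kg
Ksp = 10^(−6.27) = 5.370×10^-7
Ω = [Ca²⁺][CO3²⁻]/Ksp = (6.64×10^-3)(2.224×10^-4) / 5.370×10^-7 = 2.75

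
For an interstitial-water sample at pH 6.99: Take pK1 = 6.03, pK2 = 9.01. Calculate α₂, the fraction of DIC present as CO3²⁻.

α₂ = 1 / (1 + [H⁺]/K2 + [H⁺]²/(K1K2)) = 1 / (1 + 10^+2.02 + 10^+1.06)
   = 1 / (1 + 104.71 + 11.482) = 1/117.19 = 0.008533

α₂ = 0.00853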